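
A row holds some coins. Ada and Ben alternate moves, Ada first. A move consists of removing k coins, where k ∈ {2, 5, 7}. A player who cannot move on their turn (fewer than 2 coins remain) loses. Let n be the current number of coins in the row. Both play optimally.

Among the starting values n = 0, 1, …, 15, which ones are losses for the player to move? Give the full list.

Positions with no move are L. A position that does have a move is losing for the player to move precisely when every available move leads to a winning position for the opponent. Fill in the labels:
n=0: no move → L
n=1: no move → L
n=2: W (go to 0, an L position)
n=3: W (go to 1, an L position)
n=4: L (sole option 2(W) is W)
n=5: W (go to 0, an L position)
n=6: W (go to 4, an L position)
n=7: W (go to 0, an L position)
n=8: W (go to 1, an L position)
n=9: W (go to 4, an L position)
n=10: L (options 8(W), 5(W), 3(W) are all W)
n=11: W (go to 4, an L position)
n=12: W (go to 10, an L position)
n=13: L (options 11(W), 8(W), 6(W) are all W)
n=14: L (options 12(W), 9(W), 7(W) are all W)
n=15: W (go to 13, an L position)
The losing starting values of n are exactly the entries labelled L in this table (6 of them).

0, 1, 4, 10, 13, 14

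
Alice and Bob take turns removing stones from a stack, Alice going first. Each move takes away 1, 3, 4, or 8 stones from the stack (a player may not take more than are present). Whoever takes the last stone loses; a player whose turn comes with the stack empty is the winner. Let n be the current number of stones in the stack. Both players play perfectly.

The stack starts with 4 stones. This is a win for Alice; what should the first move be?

Build the W/L table. Terminal = W. A non-terminal position is W if it has a move to some L; otherwise it is L.
n=0: no move; the opponent has just taken the last stone and therefore loses → W
n=1: L (sole option 0(W) is W)
n=2: W (go to 1, an L position)
n=3: L (options 2(W), 0(W) are all W)
n=4: W (go to 3, an L position)
From 4, the L positions reachable in one move are: 3, 1. Any move reaching one of these is winning.

Remove 1, leaving 3.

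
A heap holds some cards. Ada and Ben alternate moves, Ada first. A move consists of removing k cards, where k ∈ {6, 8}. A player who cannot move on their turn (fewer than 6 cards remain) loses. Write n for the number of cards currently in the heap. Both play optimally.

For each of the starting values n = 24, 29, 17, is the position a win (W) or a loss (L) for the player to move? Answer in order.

Classify positions by backward induction: terminal positions (no move available) are L. From any other position, the mover wins iff some move reaches an L.
n=0: no move → L
n=1: no move → L
n=2: no move → L
n=3: no move → L
n=4: no move → L
n=5: no move → L
n=6: →0(L), so W
n=7: →1(L), so W
n=8: →2(L), so W
n=9: →3(L), so W
n=10: →4(L), so W
n=11: →5(L), so W
n=12: →4(L), so W
n=13: →5(L), so W
n=14: →8(W), 6(W) — all W, so L
n=15: →9(W), 7(W) — all W, so L
n=16: →10(W), 8(W) — all W, so L
n=17: →11(W), 9(W) — all W, so L
n=18: →12(W), 10(W) — all W, so L
n=19: →13(W), 11(W) — all W, so L
n=20: →14(L), so W
n=21: →15(L), so W
n=22: →16(L), so W
n=23: →17(L), so W
n=24: →18(L), so W
n=25: →19(L), so W
n=26: →18(L), so W
n=27: →19(L), so W
n=28: →22(W), 20(W) — all W, so L
n=29: →23(W), 21(W) — all W, so L

24: W, 29: L, 17: L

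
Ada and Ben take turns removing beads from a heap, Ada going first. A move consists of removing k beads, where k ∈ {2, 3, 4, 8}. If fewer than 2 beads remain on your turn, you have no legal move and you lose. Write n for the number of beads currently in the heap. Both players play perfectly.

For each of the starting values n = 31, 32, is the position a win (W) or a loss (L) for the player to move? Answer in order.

31: L, 32: W

Compute win/loss labels from the base case upward. A position with no move is L. Any other position is W if it can reach an L in one move, else L.
n=0: no move → L
n=1: no move → L
n=2: reaches L-position 0 → W
n=3: reaches L-position 1 → W
n=4: reaches L-position 1 → W
n=5: reaches L-position 1 → W
n=6: only reaches 4(W), 3(W), 2(W), all W → L
n=7: only reaches 5(W), 4(W), 3(W), all W → L
n=8: reaches L-position 6 → W
n=9: reaches L-position 7 → W
n=10: reaches L-position 7 → W
n=11: reaches L-position 7 → W
n=12: only reaches 10(W), 9(W), 8(W), 4(W), all W → L
n=13: only reaches 11(W), 10(W), 9(W), 5(W), all W → L
n=14: reaches L-position 12 → W
n=15: reaches L-position 13 → W
n=16: reaches L-position 13 → W
n=17: reaches L-position 13 → W
n=18: only reaches 16(W), 15(W), 14(W), 10(W), all W → L
n=19: only reaches 17(W), 16(W), 15(W), 11(W), all W → L
n=20: reaches L-position 18 → W
n=21: reaches L-position 19 → W
n=22: reaches L-position 19 → W
n=23: reaches L-position 19 → W
n=24: only reaches 22(W), 21(W), 20(W), 16(W), all W → L
n=25: only reaches 23(W), 22(W), 21(W), 17(W), all W → L
n=26: reaches L-position 24 → W
n=27: reaches L-position 25 → W
n=28: reaches L-position 25 → W
n=29: reaches L-position 25 → W
n=30: only reaches 28(W), 27(W), 26(W), 22(W), all W → L
n=31: only reaches 29(W), 28(W), 27(W), 23(W), all W → L
n=32: reaches L-position 30 → W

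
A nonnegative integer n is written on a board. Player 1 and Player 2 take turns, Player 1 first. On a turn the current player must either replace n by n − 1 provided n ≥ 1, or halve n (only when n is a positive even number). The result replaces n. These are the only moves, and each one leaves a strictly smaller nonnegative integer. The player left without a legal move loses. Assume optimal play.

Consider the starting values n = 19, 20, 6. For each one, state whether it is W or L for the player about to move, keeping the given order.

19: L, 20: W, 6: W

Build the W/L table. Terminal = L. A non-terminal position is W if it has a move to some L; otherwise it is L.
n=0: no move → L
n=1: →0(L), so W
n=2: →1(W) only, which is W, so L
n=3: →2(L), so W
n=4: →2(L), so W
n=5: →4(W) only, which is W, so L
n=6: →5(L), so W
n=7: →6(W) only, which is W, so L
n=8: →7(L), so W
n=9: →8(W) only, which is W, so L
n=10: →5(L), so W
n=11: →10(W) only, which is W, so L
n=12: →11(L), so W
n=13: →12(W) only, which is W, so L
n=14: →7(L), so W
n=15: →14(W) only, which is W, so L
n=16: →15(L), so W
n=17: →16(W) only, which is W, so L
n=18: →9(L), so W
n=19: →18(W) only, which is W, so L
n=20: →19(L), so W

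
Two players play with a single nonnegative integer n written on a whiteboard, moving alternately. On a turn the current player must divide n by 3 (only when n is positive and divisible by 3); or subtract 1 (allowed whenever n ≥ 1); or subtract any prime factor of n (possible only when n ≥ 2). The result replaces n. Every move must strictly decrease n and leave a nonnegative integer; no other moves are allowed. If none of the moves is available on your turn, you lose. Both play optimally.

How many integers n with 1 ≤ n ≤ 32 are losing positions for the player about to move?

Compute win/loss labels from the base case upward. A position with no move is L. Any other position is W if it can reach an L in one move, else L.
n=0: no move → L
n=1: W (go to 0, an L position)
n=2: W (go to 0, an L position)
n=3: W (go to 0, an L position)
n=4: L (options 2(W), 3(W) are all W)
n=5: W (go to 0, an L position)
n=6: W (go to 4, an L position)
n=7: W (go to 0, an L position)
n=8: L (options 6(W), 7(W) are all W)
n=9: W (go to 8, an L position)
n=10: W (go to 8, an L position)
n=11: W (go to 0, an L position)
n=12: W (go to 4, an L position)
n=13: W (go to 0, an L position)
n=14: L (options 7(W), 12(W), 13(W) are all W)
n=15: W (go to 14, an L position)
n=16: W (go to 14, an L position)
n=17: W (go to 0, an L position)
n=18: L (options 6(W), 15(W), 16(W), 17(W) are all W)
n=19: W (go to 0, an L position)
n=20: W (go to 18, an L position)
n=21: W (go to 14, an L position)
n=22: L (options 11(W), 20(W), 21(W) are all W)
n=23: W (go to 0, an L position)
n=24: W (go to 8, an L position)
n=25: L (options 20(W), 24(W) are all W)
n=26: W (go to 25, an L position)
n=27: L (options 9(W), 24(W), 26(W) are all W)
n=28: W (go to 27, an L position)
n=29: W (go to 0, an L position)
n=30: W (go to 25, an L position)
n=31: W (go to 0, an L position)
n=32: L (options 30(W), 31(W) are all W)
L entries with 1 ≤ n ≤ 32 (n=0 is outside the asked range and is not counted): n = 4, 8, 14, 18, 22, 25, 27, 32; that makes 8.

8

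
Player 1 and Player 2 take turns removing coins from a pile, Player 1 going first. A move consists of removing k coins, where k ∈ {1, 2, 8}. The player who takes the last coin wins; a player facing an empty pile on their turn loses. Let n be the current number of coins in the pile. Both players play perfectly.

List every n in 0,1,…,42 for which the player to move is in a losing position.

Label each position W (a win for the player to move) or L (a loss). A position with no legal move is L; any other position is W exactly when some move reaches an L, and L when every move reaches a W.
n=0: no move → L
n=1: reaches L-position 0 → W
n=2: reaches L-position 0 → W
n=3: only reaches 2(W), 1(W), all W → L
n=4: reaches L-position 3 → W
n=5: reaches L-position 3 → W
n=6: only reaches 5(W), 4(W), all W → L
n=7: reaches L-position 6 → W
n=8: reaches L-position 6 → W
n=9: only reaches 8(W), 7(W), 1(W), all W → L
n=10: reaches L-position 9 → W
n=11: reaches L-position 9 → W
n=12: only reaches 11(W), 10(W), 4(W), all W → L
n=13: reaches L-position 12 → W
n=14: reaches L-position 12 → W
n=15: only reaches 14(W), 13(W), 7(W), all W → L
n=16: reaches L-position 15 → W
n=17: reaches L-position 15 → W
n=18: only reaches 17(W), 16(W), 10(W), all W → L
n=19: reaches L-position 18 → W
n=20: reaches L-position 18 → W
n=21: only reaches 20(W), 19(W), 13(W), all W → L
n=22: reaches L-position 21 → W
n=23: reaches L-position 21 → W
n=24: only reaches 23(W), 22(W), 16(W), all W → L
n=25: reaches L-position 24 → W
n=26: reaches L-position 24 → W
n=27: only reaches 26(W), 25(W), 19(W), all W → L
n=28: reaches L-position 27 → W
n=29: reaches L-position 27 → W
n=30: only reaches 29(W), 28(W), 22(W), all W → L
n=31: reaches L-position 30 → W
n=32: reaches L-position 30 → W
n=33: only reaches 32(W), 31(W), 25(W), all W → L
n=34: reaches L-position 33 → W
n=35: reaches L-position 33 → W
n=36: only reaches 35(W), 34(W), 28(W), all W → L
n=37: reaches L-position 36 → W
n=38: reaches L-position 36 → W
n=39: only reaches 38(W), 37(W), 31(W), all W → L
n=40: reaches L-position 39 → W
n=41: reaches L-position 39 → W
n=42: only reaches 41(W), 40(W), 34(W), all W → L
Reading off the rows marked L gives the requested list; there are 15 such values of n.

0, 3, 6, 9, 12, 15, 18, 21, 24, 27, 30, 33, 36, 39, 42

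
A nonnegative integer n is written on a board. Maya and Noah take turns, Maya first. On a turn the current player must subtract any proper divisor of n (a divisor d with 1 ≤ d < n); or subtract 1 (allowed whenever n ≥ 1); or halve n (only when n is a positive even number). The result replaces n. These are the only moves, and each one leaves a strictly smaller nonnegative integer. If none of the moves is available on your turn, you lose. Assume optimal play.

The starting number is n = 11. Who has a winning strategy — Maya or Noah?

Compute win/loss labels from the base case upward. A position with no move is L. Any other position is W if it can reach an L in one move, else L.
n=0: no move → L
n=1: W (go to 0, an L position)
n=2: L (sole option 1(W) is W)
n=3: W (go to 2, an L position)
n=4: W (go to 2, an L position)
n=5: L (sole option 4(W) is W)
n=6: W (go to 5, an L position)
n=7: L (sole option 6(W) is W)
n=8: W (go to 7, an L position)
n=9: L (options 6(W), 8(W) are all W)
n=10: W (go to 5, an L position)
n=11: L (sole option 10(W) is W)
The starting position 11 is L: whatever Maya does, the opponent receives a W position.

Noah wins.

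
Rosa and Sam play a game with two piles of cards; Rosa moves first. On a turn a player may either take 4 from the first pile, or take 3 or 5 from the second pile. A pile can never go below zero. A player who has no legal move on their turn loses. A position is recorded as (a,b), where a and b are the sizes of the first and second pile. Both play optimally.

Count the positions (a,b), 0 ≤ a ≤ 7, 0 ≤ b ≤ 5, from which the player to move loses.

24

Classify positions by backward induction: terminal positions (no move available) are L. From any other position, the mover wins iff some move reaches an L.
Every move lowers a or b (never raises either), so fill the grid row by row in increasing a, and left to right within a row: each cell's successors are then already labelled.
      b=0  b=1  b=2  b=3  b=4  b=5
a=0:    L    L    L    W    W    W
a=1:    L    L    L    W    W    W
a=2:    L    L    L    W    W    W
a=3:    L    L    L    W    W    W
a=4:    W    W    W    L    L    L
a=5:    W    W    W    L    L    L
a=6:    W    W    W    L    L    L
a=7:    W    W    W    L    L    L
Cells with no legal move (terminal, hence L): (0,0), (0,1), (0,2), (1,0), (1,1), (1,2), (2,0), (2,1), (2,2), (3,0), (3,1), (3,2).
The remaining L cells, each justified by listing all of its moves:
(4,3): only reaches (0,3)(W), (4,0)(W), all W → L
(4,4): only reaches (0,4)(W), (4,1)(W), all W → L
(4,5): only reaches (0,5)(W), (4,2)(W), (4,0)(W), all W → L
(5,3): only reaches (1,3)(W), (5,0)(W), all W → L
(5,4): only reaches (1,4)(W), (5,1)(W), all W → L
(5,5): only reaches (1,5)(W), (5,2)(W), (5,0)(W), all W → L
(6,3): only reaches (2,3)(W), (6,0)(W), all W → L
(6,4): only reaches (2,4)(W), (6,1)(W), all W → L
(6,5): only reaches (2,5)(W), (6,2)(W), (6,0)(W), all W → L
(7,3): only reaches (3,3)(W), (7,0)(W), all W → L
(7,4): only reaches (3,4)(W), (7,1)(W), all W → L
(7,5): only reaches (3,5)(W), (7,2)(W), (7,0)(W), all W → L
Every other cell has at least one move into one of the L cells above, so it is W.
L cells per row: a=0: 3, a=1: 3, a=2: 3, a=3: 3, a=4: 3, a=5: 3, a=6: 3, a=7: 3; total 24.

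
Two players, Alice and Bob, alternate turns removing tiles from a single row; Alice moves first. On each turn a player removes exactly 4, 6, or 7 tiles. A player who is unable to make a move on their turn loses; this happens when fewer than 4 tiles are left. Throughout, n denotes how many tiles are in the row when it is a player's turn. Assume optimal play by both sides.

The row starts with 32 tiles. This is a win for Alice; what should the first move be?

Use the standard recursion: the mover loses at a terminal position; elsewhere, the mover wins exactly when some move hands the opponent an L position.
n=0: no move → L
n=1: no move → L
n=2: no move → L
n=3: no move → L
n=4: →0(L), so W
n=5: →1(L), so W
n=6: →2(L), so W
n=7: →3(L), so W
n=8: →2(L), so W
n=9: →3(L), so W
n=10: →3(L), so W
n=11: →7(W), 5(W), 4(W) — all W, so L
n=12: →8(W), 6(W), 5(W) — all W, so L
n=13: →9(W), 7(W), 6(W) — all W, so L
n=14: →10(W), 8(W), 7(W) — all W, so L
n=15: →11(L), so W
n=16: →12(L), so W
n=17: →13(L), so W
n=18: →14(L), so W
n=19: →13(L), so W
n=20: →14(L), so W
n=21: →14(L), so W
n=22: →18(W), 16(W), 15(W) — all W, so L
n=23: →19(W), 17(W), 16(W) — all W, so L
n=24: →20(W), 18(W), 17(W) — all W, so L
n=25: →21(W), 19(W), 18(W) — all W, so L
n=26: →22(L), so W
n=27: →23(L), so W
n=28: →24(L), so W
n=29: →25(L), so W
n=30: →24(L), so W
n=31: →25(L), so W
n=32: →25(L), so W
From 32, the L positions reachable in one move are: 25.

Remove 7, leaving 25.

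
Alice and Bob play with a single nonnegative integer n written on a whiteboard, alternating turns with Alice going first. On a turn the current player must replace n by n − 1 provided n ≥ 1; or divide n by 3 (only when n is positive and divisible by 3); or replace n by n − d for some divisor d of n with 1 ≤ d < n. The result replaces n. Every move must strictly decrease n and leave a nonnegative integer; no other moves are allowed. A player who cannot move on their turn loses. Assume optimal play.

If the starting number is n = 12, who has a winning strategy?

Alice wins.

Build the W/L table. Terminal = L. A non-terminal position is W if it has a move to some L; otherwise it is L.
n=0: no move → L
n=1: reaches L-position 0 → W
n=2: only reaches 1(W), which is W → L
n=3: reaches L-position 2 → W
n=4: reaches L-position 2 → W
n=5: only reaches 4(W), which is W → L
n=6: reaches L-position 2 → W
n=7: only reaches 6(W), which is W → L
n=8: reaches L-position 7 → W
n=9: only reaches 3(W), 6(W), 8(W), all W → L
n=10: reaches L-position 5 → W
n=11: only reaches 10(W), which is W → L
n=12: reaches L-position 9 → W
From 12 Alice can move to 9, reaching an L position.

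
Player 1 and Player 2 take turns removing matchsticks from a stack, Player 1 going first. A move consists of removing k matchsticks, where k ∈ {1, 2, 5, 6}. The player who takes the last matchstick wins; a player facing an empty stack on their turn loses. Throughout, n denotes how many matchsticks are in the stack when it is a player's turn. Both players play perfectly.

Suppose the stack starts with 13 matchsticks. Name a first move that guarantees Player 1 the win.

Remove 6, leaving 7.

Positions with no move are L. A position that does have a move is losing for the player to move precisely when every available move leads to a winning position for the opponent. Fill in the labels:
n=0: no move → L
n=1: W (go to 0, an L position)
n=2: W (go to 0, an L position)
n=3: L (options 2(W), 1(W) are all W)
n=4: W (go to 3, an L position)
n=5: W (go to 3, an L position)
n=6: W (go to 0, an L position)
n=7: L (options 6(W), 5(W), 2(W), 1(W) are all W)
n=8: W (go to 7, an L position)
n=9: W (go to 7, an L position)
n=10: L (options 9(W), 8(W), 5(W), 4(W) are all W)
n=11: W (go to 10, an L position)
n=12: W (go to 10, an L position)
n=13: W (go to 7, an L position)
From 13, the L positions reachable in one move are: 7.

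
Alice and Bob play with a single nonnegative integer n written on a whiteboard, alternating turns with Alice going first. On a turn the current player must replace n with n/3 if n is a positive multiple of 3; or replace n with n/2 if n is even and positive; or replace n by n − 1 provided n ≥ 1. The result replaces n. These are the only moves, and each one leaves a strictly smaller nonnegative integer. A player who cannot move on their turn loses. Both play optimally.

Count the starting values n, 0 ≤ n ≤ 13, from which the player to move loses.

Use the standard recursion: the mover loses at a terminal position; elsewhere, the mover wins exactly when some move hands the opponent an L position.
n=0: no move → L
n=1: →0(L), so W
n=2: →1(W) only, which is W, so L
n=3: →2(L), so W
n=4: →2(L), so W
n=5: →4(W) only, which is W, so L
n=6: →2(L), so W
n=7: →6(W) only, which is W, so L
n=8: →7(L), so W
n=9: →3(W), 8(W) — all W, so L
n=10: →5(L), so W
n=11: →10(W) only, which is W, so L
n=12: →11(L), so W
n=13: →12(W) only, which is W, so L
L entries with 0 ≤ n ≤ 13: n = 0, 2, 5, 7, 9, 11, 13; that makes 7.

7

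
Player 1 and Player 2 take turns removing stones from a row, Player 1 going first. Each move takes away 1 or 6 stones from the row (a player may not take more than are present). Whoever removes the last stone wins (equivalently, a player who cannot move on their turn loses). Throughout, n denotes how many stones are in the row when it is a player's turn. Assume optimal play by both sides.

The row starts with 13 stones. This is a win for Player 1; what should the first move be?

Use the standard recursion: the mover loses at a terminal position; elsewhere, the mover wins exactly when some move hands the opponent an L position.
n=0: no move → L
n=1: W (go to 0, an L position)
n=2: L (sole option 1(W) is W)
n=3: W (go to 2, an L position)
n=4: L (sole option 3(W) is W)
n=5: W (go to 4, an L position)
n=6: W (go to 0, an L position)
n=7: L (options 6(W), 1(W) are all W)
n=8: W (go to 7, an L position)
n=9: L (options 8(W), 3(W) are all W)
n=10: W (go to 9, an L position)
n=11: L (options 10(W), 5(W) are all W)
n=12: W (go to 11, an L position)
n=13: W (go to 7, an L position)
From 13, the L positions reachable in one move are: 7.

Remove 6, leaving 7.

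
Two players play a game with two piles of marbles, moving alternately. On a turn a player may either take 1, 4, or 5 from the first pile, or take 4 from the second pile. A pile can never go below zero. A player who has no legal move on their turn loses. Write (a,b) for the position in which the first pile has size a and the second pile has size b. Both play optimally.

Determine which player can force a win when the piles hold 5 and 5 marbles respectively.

The first player wins.

Label each position W (a win for the player to move) or L (a loss). A position with no legal move is L; any other position is W exactly when some move reaches an L, and L when every move reaches a W.
No move ever increases a pile, so every position that can arise here has a ≤ 5 and b ≤ 5; it is enough to label the cells with 0 ≤ a ≤ 5 and 0 ≤ b ≤ 5.
Every move lowers a or b (never raises either), so fill the grid row by row in increasing a, and left to right within a row: each cell's successors are then already labelled.
      b=0  b=1  b=2  b=3  b=4  b=5
a=0:    L    L    L    L    W    W
a=1:    W    W    W    W    L    L
a=2:    L    L    L    L    W    W
a=3:    W    W    W    W    L    L
a=4:    W    W    W    W    W    W
a=5:    W    W    W    W    W    W
Cells with no legal move (terminal, hence L): (0,0), (0,1), (0,2), (0,3).
The remaining L cells, each justified by listing all of its moves:
(1,4): moves to (0,4)(W), (1,0)(W); every one is W ⇒ L
(1,5): moves to (0,5)(W), (1,1)(W); every one is W ⇒ L
(2,0): the only move is to (1,0)(W), a W ⇒ L
(2,1): the only move is to (1,1)(W), a W ⇒ L
(2,2): the only move is to (1,2)(W), a W ⇒ L
(2,3): the only move is to (1,3)(W), a W ⇒ L
(3,4): moves to (2,4)(W), (3,0)(W); every one is W ⇒ L
(3,5): moves to (2,5)(W), (3,1)(W); every one is W ⇒ L
Every other cell has at least one move into one of the L cells above, so it is W.
From (5,5) the player to move can move to (1,5), reaching an L position.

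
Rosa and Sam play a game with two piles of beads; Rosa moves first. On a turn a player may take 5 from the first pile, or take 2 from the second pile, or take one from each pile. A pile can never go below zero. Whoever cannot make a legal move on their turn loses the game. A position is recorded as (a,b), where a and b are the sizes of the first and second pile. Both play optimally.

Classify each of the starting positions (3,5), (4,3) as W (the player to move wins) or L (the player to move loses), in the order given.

(3,5): W, (4,3): L

Compute win/loss labels from the base case upward. A position with no move is L. Any other position is W if it can reach an L in one move, else L.
No move ever increases a pile, so every position that can arise here has a ≤ 4 and b ≤ 5; it is enough to label the cells with 0 ≤ a ≤ 4 and 0 ≤ b ≤ 5.
Every move lowers a or b (never raises either), so fill the grid row by row in increasing a, and left to right within a row: each cell's successors are then already labelled.
      b=0  b=1  b=2  b=3  b=4  b=5
a=0:    L    L    W    W    L    L
a=1:    L    W    W    L    L    W
a=2:    L    W    W    L    W    W
a=3:    L    W    W    L    W    W
a=4:    L    W    W    L    W    W
Cells with no legal move (terminal, hence L): (0,0), (0,1), (1,0), (2,0), (3,0), (4,0).
The remaining L cells, each justified by listing all of its moves:
(0,4): the only move is to (0,2)(W), a W ⇒ L
(0,5): the only move is to (0,3)(W), a W ⇒ L
(1,3): moves to (1,1)(W), (0,2)(W); every one is W ⇒ L
(1,4): moves to (1,2)(W), (0,3)(W); every one is W ⇒ L
(2,3): moves to (2,1)(W), (1,2)(W); every one is W ⇒ L
(3,3): moves to (3,1)(W), (2,2)(W); every one is W ⇒ L
(4,3): moves to (4,1)(W), (3,2)(W); every one is W ⇒ L
Every other cell has at least one move into one of the L cells above, so it is W.
(3,5): the move to (3,3) reaches an L cell, so W
(4,3): one of the L cells justified above, so L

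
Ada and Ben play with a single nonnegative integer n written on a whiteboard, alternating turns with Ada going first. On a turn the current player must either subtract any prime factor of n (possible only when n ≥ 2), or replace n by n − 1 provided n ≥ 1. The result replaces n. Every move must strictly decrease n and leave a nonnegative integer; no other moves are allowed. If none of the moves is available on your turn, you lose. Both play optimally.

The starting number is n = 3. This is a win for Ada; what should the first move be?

Build the W/L table. Terminal = L. A non-terminal position is W if it has a move to some L; otherwise it is L.
n=0: no move → L
n=1: W (go to 0, an L position)
n=2: W (go to 0, an L position)
n=3: W (go to 0, an L position)
From 3, the L positions reachable in one move are: 0.

Move to 0.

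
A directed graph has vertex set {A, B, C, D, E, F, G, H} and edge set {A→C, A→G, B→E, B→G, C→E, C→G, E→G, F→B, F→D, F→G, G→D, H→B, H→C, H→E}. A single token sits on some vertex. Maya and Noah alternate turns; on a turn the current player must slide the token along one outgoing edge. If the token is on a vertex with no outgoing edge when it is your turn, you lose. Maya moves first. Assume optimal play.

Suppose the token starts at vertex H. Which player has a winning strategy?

Maya wins.

Classify positions by backward induction: terminal positions (no move available) are L. From any other position, the mover wins iff some move reaches an L.
Every edge goes from a vertex to one that appears earlier in the order D, G, E, C, B, F, A, H, so processing vertices in that order labels each vertex after all of its successors.
D: no outgoing edge → L
G: W (go to D, an L position)
E: L (sole option G(W) is W)
C: W (go to E, an L position)
B: W (go to E, an L position)
F: W (go to D, an L position)
A: L (options C(W), G(W) are all W)
H: W (go to E, an L position)
The starting position H is W: Maya should move to E, handing over an L position.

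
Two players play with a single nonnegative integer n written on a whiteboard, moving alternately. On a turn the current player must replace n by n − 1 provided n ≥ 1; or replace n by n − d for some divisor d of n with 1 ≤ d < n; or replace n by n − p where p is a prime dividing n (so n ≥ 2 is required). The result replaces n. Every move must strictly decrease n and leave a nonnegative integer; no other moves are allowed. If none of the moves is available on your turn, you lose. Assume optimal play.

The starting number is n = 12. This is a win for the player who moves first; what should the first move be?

Move to 9.

Use the standard recursion: the mover loses at a terminal position; elsewhere, the mover wins exactly when some move hands the opponent an L position.
n=0: no move → L
n=1: →0(L), so W
n=2: →0(L), so W
n=3: →0(L), so W
n=4: →2(W), 3(W) — all W, so L
n=5: →0(L), so W
n=6: →4(L), so W
n=7: →0(L), so W
n=8: →4(L), so W
n=9: →6(W), 8(W) — all W, so L
n=10: →9(L), so W
n=11: →0(L), so W
n=12: →9(L), so W
From 12, the L positions reachable in one move are: 9.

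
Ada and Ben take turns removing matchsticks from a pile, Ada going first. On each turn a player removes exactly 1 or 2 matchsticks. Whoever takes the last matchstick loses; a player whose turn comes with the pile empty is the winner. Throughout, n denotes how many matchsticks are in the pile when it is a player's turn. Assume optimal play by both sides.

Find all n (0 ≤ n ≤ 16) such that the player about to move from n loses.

1, 4, 7, 10, 13, 16

Use the standard recursion: the mover wins at a terminal position; elsewhere, the mover wins exactly when some move hands the opponent an L position.
n=0: no move; the opponent has just taken the last matchstick and therefore loses → W
n=1: only reaches 0(W), which is W → L
n=2: reaches L-position 1 → W
n=3: reaches L-position 1 → W
n=4: only reaches 3(W), 2(W), all W → L
n=5: reaches L-position 4 → W
n=6: reaches L-position 4 → W
n=7: only reaches 6(W), 5(W), all W → L
n=8: reaches L-position 7 → W
n=9: reaches L-position 7 → W
n=10: only reaches 9(W), 8(W), all W → L
n=11: reaches L-position 10 → W
n=12: reaches L-position 10 → W
n=13: only reaches 12(W), 11(W), all W → L
n=14: reaches L-position 13 → W
n=15: reaches L-position 13 → W
n=16: only reaches 15(W), 14(W), all W → L
Reading off the rows marked L gives the requested list; there are 6 such values of n.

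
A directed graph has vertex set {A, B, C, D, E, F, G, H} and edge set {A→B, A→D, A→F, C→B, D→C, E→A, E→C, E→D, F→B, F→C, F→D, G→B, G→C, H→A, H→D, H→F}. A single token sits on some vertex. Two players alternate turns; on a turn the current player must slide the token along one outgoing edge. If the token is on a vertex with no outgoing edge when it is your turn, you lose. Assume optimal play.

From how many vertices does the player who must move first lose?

Positions with no move are L. A position that does have a move is losing for the player to move precisely when every available move leads to a winning position for the opponent. Fill in the labels:
Every edge goes from a vertex to one that appears earlier in the order B, C, D, G, F, A, E, H, so processing vertices in that order labels each vertex after all of its successors.
B: no outgoing edge → L
C: W (go to B, an L position)
D: L (sole option C(W) is W)
G: W (go to B, an L position)
F: W (go to D, an L position)
A: W (go to D, an L position)
E: W (go to D, an L position)
H: W (go to D, an L position)
The L vertices are B, D; that is 2 in all.

2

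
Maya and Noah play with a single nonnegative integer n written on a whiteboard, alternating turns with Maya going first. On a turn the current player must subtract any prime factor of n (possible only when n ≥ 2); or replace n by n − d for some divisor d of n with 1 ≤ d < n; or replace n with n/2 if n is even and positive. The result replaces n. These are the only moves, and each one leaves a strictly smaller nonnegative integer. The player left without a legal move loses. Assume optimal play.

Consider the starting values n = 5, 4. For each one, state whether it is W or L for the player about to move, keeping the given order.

5: W, 4: L

Label each position W (a win for the player to move) or L (a loss). A position with no legal move is L; any other position is W exactly when some move reaches an L, and L when every move reaches a W.
n=0: no move → L
n=1: no move → L
n=2: can move to 0, which is L ⇒ W
n=3: can move to 0, which is L ⇒ W
n=4: moves to 2(W), 3(W); every one is W ⇒ L
n=5: can move to 0, which is L ⇒ W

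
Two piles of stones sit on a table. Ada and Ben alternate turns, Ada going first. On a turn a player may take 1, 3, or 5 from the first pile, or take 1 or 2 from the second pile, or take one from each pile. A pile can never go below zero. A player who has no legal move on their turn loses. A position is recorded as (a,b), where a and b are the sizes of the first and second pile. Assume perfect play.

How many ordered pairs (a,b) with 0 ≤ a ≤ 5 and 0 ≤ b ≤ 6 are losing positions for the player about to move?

Use the standard recursion: the mover loses at a terminal position; elsewhere, the mover wins exactly when some move hands the opponent an L position.
Every move lowers a or b (never raises either), so fill the grid row by row in increasing a, and left to right within a row: each cell's successors are then already labelled.
      b=0  b=1  b=2  b=3  b=4  b=5  b=6
a=0:    L    W    W    L    W    W    L
a=1:    W    W    L    W    W    L    W
a=2:    L    W    W    W    L    W    W
a=3:    W    W    L    W    W    W    W
a=4:    L    W    W    W    L    W    W
a=5:    W    W    L    W    W    W    W
Cells with no legal move (terminal, hence L): (0,0).
The remaining L cells, each justified by listing all of its moves:
(0,3): L (options (0,2)(W), (0,1)(W) are all W)
(0,6): L (options (0,5)(W), (0,4)(W) are all W)
(1,2): L (options (0,2)(W), (1,1)(W), (1,0)(W), (0,1)(W) are all W)
(1,5): L (options (0,5)(W), (1,4)(W), (1,3)(W), (0,4)(W) are all W)
(2,0): L (sole option (1,0)(W) is W)
(2,4): L (options (1,4)(W), (2,3)(W), (2,2)(W), (1,3)(W) are all W)
(3,2): L (options (2,2)(W), (0,2)(W), (3,1)(W), (3,0)(W), (2,1)(W) are all W)
(4,0): L (options (3,0)(W), (1,0)(W) are all W)
(4,4): L (options (3,4)(W), (1,4)(W), (4,3)(W), (4,2)(W), (3,3)(W) are all W)
(5,2): L (options (4,2)(W), (2,2)(W), (0,2)(W), (5,1)(W), (5,0)(W), (4,1)(W) are all W)
Every other cell has at least one move into one of the L cells above, so it is W.
L cells per row: a=0: 3, a=1: 2, a=2: 2, a=3: 1, a=4: 2, a=5: 1; total 11.

11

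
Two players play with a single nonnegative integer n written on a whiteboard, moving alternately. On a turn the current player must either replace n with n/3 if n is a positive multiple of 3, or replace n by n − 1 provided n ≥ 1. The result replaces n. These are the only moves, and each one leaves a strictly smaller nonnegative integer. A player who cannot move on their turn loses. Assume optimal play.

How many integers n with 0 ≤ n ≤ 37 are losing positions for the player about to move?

18

Use the standard recursion: the mover loses at a terminal position; elsewhere, the mover wins exactly when some move hands the opponent an L position.
n=0: no move → L
n=1: can move to 0, which is L ⇒ W
n=2: the only move is to 1(W), a W ⇒ L
n=3: can move to 2, which is L ⇒ W
n=4: the only move is to 3(W), a W ⇒ L
n=5: can move to 4, which is L ⇒ W
n=6: can move to 2, which is L ⇒ W
n=7: the only move is to 6(W), a W ⇒ L
n=8: can move to 7, which is L ⇒ W
n=9: moves to 3(W), 8(W); every one is W ⇒ L
n=10: can move to 9, which is L ⇒ W
n=11: the only move is to 10(W), a W ⇒ L
n=12: can move to 4, which is L ⇒ W
n=13: the only move is to 12(W), a W ⇒ L
n=14: can move to 13, which is L ⇒ W
n=15: moves to 5(W), 14(W); every one is W ⇒ L
n=16: can move to 15, which is L ⇒ W
n=17: the only move is to 16(W), a W ⇒ L
n=18: can move to 17, which is L ⇒ W
n=19: the only move is to 18(W), a W ⇒ L
n=20: can move to 19, which is L ⇒ W
n=21: can move to 7, which is L ⇒ W
n=22: the only move is to 21(W), a W ⇒ L
n=23: can move to 22, which is L ⇒ W
n=24: moves to 8(W), 23(W); every one is W ⇒ L
n=25: can move to 24, which is L ⇒ W
n=26: the only move is to 25(W), a W ⇒ L
n=27: can move to 9, which is L ⇒ W
n=28: the only move is to 27(W), a W ⇒ L
n=29: can move to 28, which is L ⇒ W
n=30: moves to 10(W), 29(W); every one is W ⇒ L
n=31: can move to 30, which is L ⇒ W
n=32: the only move is to 31(W), a W ⇒ L
n=33: can move to 11, which is L ⇒ W
n=34: the only move is to 33(W), a W ⇒ L
n=35: can move to 34, which is L ⇒ W
n=36: moves to 12(W), 35(W); every one is W ⇒ L
n=37: can move to 36, which is L ⇒ W
L entries with 0 ≤ n ≤ 37: n = 0, 2, 4, 7, 9, 11, 13, 15, 17, 19, 22, 24, 26, 28, 30, 32, 34, 36; that makes 18.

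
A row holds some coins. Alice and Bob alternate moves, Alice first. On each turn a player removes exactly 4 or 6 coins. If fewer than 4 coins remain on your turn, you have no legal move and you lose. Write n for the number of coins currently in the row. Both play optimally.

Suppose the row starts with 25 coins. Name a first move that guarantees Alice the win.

Remove 4, leaving 21.

Use the standard recursion: the mover loses at a terminal position; elsewhere, the mover wins exactly when some move hands the opponent an L position.
n=0: no move → L
n=1: no move → L
n=2: no move → L
n=3: no move → L
n=4: can move to 0, which is L ⇒ W
n=5: can move to 1, which is L ⇒ W
n=6: can move to 2, which is L ⇒ W
n=7: can move to 3, which is L ⇒ W
n=8: can move to 2, which is L ⇒ W
n=9: can move to 3, which is L ⇒ W
n=10: moves to 6(W), 4(W); every one is W ⇒ L
n=11: moves to 7(W), 5(W); every one is W ⇒ L
n=12: moves to 8(W), 6(W); every one is W ⇒ L
n=13: moves to 9(W), 7(W); every one is W ⇒ L
n=14: can move to 10, which is L ⇒ W
n=15: can move to 11, which is L ⇒ W
n=16: can move to 12, which is L ⇒ W
n=17: can move to 13, which is L ⇒ W
n=18: can move to 12, which is L ⇒ W
n=19: can move to 13, which is L ⇒ W
n=20: moves to 16(W), 14(W); every one is W ⇒ L
n=21: moves to 17(W), 15(W); every one is W ⇒ L
n=22: moves to 18(W), 16(W); every one is W ⇒ L
n=23: moves to 19(W), 17(W); every one is W ⇒ L
n=24: can move to 20, which is L ⇒ W
n=25: can move to 21, which is L ⇒ W
From 25, the L positions reachable in one move are: 21.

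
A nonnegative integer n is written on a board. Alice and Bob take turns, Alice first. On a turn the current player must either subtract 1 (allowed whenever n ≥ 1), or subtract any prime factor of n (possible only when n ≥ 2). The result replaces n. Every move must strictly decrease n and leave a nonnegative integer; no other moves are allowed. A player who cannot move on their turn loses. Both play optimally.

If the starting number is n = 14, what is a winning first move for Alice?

Positions with no move are L. A position that does have a move is losing for the player to move precisely when every available move leads to a winning position for the opponent. Fill in the labels:
n=0: no move → L
n=1: →0(L), so W
n=2: →0(L), so W
n=3: →0(L), so W
n=4: →2(W), 3(W) — all W, so L
n=5: →0(L), so W
n=6: →4(L), so W
n=7: →0(L), so W
n=8: →6(W), 7(W) — all W, so L
n=9: →8(L), so W
n=10: →8(L), so W
n=11: →0(L), so W
n=12: →9(W), 10(W), 11(W) — all W, so L
n=13: →0(L), so W
n=14: →12(L), so W
From 14, the L positions reachable in one move are: 12.

Move to 12.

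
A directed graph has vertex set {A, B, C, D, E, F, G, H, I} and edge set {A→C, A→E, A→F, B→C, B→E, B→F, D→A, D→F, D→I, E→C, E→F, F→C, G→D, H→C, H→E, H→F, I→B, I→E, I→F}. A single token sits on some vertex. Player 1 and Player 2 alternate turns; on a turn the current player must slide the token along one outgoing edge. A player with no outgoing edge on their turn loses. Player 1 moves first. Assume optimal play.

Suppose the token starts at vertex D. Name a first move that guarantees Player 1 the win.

Compute win/loss labels from the base case upward. A position with no move is L. Any other position is W if it can reach an L in one move, else L.
Every edge goes from a vertex to one that appears earlier in the order C, F, E, B, I, A, D, H, G, so processing vertices in that order labels each vertex after all of its successors.
C: no outgoing edge → L
F: →C(L), so W
E: →C(L), so W
B: →C(L), so W
I: →B(W), E(W), F(W) — all W, so L
A: →C(L), so W
D: →I(L), so W
H: →C(L), so W
G: →D(W) only, which is W, so L
From D, the L positions reachable in one move are: I.

Move to I.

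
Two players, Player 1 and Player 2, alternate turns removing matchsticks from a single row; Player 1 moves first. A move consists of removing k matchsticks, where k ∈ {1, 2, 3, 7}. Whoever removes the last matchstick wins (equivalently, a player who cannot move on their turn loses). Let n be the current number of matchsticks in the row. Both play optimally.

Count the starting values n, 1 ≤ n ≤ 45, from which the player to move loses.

Classify positions by backward induction: terminal positions (no move available) are L. From any other position, the mover wins iff some move reaches an L.
n=0: no move → L
n=1: reaches L-position 0 → W
n=2: reaches L-position 0 → W
n=3: reaches L-position 0 → W
n=4: only reaches 3(W), 2(W), 1(W), all W → L
n=5: reaches L-position 4 → W
n=6: reaches L-position 4 → W
n=7: reaches L-position 4 → W
n=8: only reaches 7(W), 6(W), 5(W), 1(W), all W → L
n=9: reaches L-position 8 → W
n=10: reaches L-position 8 → W
n=11: reaches L-position 8 → W
n=12: only reaches 11(W), 10(W), 9(W), 5(W), all W → L
n=13: reaches L-position 12 → W
n=14: reaches L-position 12 → W
n=15: reaches L-position 12 → W
n=16: only reaches 15(W), 14(W), 13(W), 9(W), all W → L
n=17: reaches L-position 16 → W
n=18: reaches L-position 16 → W
n=19: reaches L-position 16 → W
n=20: only reaches 19(W), 18(W), 17(W), 13(W), all W → L
n=21: reaches L-position 20 → W
n=22: reaches L-position 20 → W
n=23: reaches L-position 20 → W
n=24: only reaches 23(W), 22(W), 21(W), 17(W), all W → L
n=25: reaches L-position 24 → W
n=26: reaches L-position 24 → W
n=27: reaches L-position 24 → W
n=28: only reaches 27(W), 26(W), 25(W), 21(W), all W → L
n=29: reaches L-position 28 → W
n=30: reaches L-position 28 → W
n=31: reaches L-position 28 → W
n=32: only reaches 31(W), 30(W), 29(W), 25(W), all W → L
n=33: reaches L-position 32 → W
n=34: reaches L-position 32 → W
n=35: reaches L-position 32 → W
n=36: only reaches 35(W), 34(W), 33(W), 29(W), all W → L
n=37: reaches L-position 36 → W
n=38: reaches L-position 36 → W
n=39: reaches L-position 36 → W
n=40: only reaches 39(W), 38(W), 37(W), 33(W), all W → L
n=41: reaches L-position 40 → W
n=42: reaches L-position 40 → W
n=43: reaches L-position 40 → W
n=44: only reaches 43(W), 42(W), 41(W), 37(W), all W → L
n=45: reaches L-position 44 → W
L entries with 1 ≤ n ≤ 45 (n=0 is outside the asked range and is not counted): n = 4, 8, 12, 16, 20, 24, 28, 32, 36, 40, 44; that makes 11.

11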